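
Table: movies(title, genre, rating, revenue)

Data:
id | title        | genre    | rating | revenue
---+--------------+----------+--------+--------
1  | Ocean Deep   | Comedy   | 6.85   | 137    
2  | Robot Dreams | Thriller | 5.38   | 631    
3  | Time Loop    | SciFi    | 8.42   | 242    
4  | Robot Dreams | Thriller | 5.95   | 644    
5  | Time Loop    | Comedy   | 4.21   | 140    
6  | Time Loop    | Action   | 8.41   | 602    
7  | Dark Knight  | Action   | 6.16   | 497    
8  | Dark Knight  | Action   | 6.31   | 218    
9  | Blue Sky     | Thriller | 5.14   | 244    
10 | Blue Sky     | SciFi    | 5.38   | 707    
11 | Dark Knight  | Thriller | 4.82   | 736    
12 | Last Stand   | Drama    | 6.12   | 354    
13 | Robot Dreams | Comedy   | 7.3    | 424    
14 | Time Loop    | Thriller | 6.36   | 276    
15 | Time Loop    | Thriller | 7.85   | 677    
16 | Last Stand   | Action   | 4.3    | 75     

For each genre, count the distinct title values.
SELECT genre, COUNT(DISTINCT title)
FROM movies
GROUP BY genre

Result:
  Action: 3 distinct
  Comedy: 3 distinct
  Drama: 1 distinct
  SciFi: 2 distinct
  Thriller: 4 distinct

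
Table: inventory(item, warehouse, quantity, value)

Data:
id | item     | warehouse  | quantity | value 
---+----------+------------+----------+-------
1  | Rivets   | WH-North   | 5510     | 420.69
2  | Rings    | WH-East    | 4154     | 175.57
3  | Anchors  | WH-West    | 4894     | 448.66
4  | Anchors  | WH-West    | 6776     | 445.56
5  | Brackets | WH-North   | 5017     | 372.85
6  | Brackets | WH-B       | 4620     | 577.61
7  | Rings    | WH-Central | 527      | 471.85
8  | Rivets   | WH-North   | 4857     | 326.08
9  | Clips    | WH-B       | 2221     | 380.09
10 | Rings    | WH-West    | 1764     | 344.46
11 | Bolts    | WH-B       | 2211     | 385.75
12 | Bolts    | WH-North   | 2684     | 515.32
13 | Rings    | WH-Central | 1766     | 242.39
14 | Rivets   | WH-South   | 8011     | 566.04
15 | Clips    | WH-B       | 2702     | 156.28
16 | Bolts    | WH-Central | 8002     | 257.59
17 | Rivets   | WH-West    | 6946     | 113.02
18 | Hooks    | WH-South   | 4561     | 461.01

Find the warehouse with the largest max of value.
SELECT warehouse, MAX(value) as val
FROM inventory
GROUP BY warehouse
ORDER BY val DESC
LIMIT 1

Result: WH-B with max(value) = 577.61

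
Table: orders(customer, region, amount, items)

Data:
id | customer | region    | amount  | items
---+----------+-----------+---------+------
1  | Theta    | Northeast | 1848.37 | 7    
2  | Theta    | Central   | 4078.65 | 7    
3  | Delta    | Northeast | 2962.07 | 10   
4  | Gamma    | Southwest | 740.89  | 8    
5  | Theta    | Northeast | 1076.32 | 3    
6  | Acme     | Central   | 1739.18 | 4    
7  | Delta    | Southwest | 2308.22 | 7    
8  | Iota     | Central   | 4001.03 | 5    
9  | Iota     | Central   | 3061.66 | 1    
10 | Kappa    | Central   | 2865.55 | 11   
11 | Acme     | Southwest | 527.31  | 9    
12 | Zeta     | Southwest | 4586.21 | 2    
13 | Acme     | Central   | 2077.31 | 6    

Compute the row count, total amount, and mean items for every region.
SELECT region,
       COUNT(*) as cnt,
       SUM(amount) as total_amount,
       AVG(items) as avg_items
FROM orders
GROUP BY region

Result:
  Central: 6 records, 17823.38 total amount, 5.67 avg items
  Northeast: 3 records, 5886.76 total amount, 6.67 avg items
  Southwest: 4 records, 8162.63 total amount, 6.50 avg items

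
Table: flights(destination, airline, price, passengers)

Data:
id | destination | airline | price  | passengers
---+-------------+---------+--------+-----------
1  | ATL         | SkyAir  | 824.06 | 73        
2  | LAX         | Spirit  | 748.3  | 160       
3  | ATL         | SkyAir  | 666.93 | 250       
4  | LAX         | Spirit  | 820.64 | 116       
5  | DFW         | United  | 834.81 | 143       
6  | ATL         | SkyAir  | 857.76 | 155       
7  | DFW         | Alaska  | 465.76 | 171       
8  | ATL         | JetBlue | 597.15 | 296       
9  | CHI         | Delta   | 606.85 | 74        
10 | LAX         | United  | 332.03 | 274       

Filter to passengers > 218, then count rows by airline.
SELECT airline, COUNT(*)
FROM flights
WHERE passengers > 218
GROUP BY airline

Note: WHERE filters rows before grouping.

Result:
  JetBlue: 1
  SkyAir: 1
  United: 1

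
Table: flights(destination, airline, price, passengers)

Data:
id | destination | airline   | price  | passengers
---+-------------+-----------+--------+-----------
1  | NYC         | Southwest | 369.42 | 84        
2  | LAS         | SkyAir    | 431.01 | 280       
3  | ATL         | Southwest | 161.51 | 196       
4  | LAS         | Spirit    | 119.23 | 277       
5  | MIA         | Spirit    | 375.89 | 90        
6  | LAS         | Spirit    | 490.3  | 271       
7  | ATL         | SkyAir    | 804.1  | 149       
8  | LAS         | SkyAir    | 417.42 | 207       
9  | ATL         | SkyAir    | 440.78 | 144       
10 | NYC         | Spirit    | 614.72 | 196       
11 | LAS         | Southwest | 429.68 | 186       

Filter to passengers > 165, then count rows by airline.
SELECT airline, COUNT(*)
FROM flights
WHERE passengers > 165
GROUP BY airline

Note: WHERE filters rows before grouping.

Result:
  SkyAir: 2
  Southwest: 2
  Spirit: 3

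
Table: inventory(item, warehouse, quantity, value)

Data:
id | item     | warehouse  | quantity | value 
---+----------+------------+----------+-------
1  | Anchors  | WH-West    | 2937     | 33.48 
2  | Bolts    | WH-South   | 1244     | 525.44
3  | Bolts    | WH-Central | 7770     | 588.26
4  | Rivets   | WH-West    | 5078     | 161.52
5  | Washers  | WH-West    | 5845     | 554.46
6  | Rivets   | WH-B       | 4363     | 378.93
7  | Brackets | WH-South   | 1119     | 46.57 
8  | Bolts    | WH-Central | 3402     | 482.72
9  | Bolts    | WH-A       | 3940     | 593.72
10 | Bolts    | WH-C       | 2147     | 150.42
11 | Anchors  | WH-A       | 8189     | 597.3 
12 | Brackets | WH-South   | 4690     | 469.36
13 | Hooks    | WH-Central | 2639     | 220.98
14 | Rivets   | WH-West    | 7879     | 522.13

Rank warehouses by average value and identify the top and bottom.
SELECT warehouse, AVG(value)
FROM inventory
GROUP BY warehouse
ORDER BY AVG(value)

All groups:
  WH-C: 150.42
  WH-West: 317.90
  WH-South: 347.12
  WH-B: 378.93
  WH-Central: 430.65
  WH-A: 595.51

Highest: WH-A (595.51)
Lowest: WH-C (150.42)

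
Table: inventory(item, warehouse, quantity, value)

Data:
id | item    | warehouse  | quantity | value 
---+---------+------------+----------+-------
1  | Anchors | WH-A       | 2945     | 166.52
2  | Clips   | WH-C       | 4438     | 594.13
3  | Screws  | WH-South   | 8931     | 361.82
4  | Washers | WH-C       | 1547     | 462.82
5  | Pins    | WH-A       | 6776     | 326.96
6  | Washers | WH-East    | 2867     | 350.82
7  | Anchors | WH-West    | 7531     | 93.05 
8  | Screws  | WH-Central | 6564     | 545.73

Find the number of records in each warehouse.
SELECT warehouse, COUNT(*) as count
FROM inventory
GROUP BY warehouse

Result:
  WH-A: 2
  WH-C: 2
  WH-Central: 1
  WH-East: 1
  WH-South: 1
  WH-West: 1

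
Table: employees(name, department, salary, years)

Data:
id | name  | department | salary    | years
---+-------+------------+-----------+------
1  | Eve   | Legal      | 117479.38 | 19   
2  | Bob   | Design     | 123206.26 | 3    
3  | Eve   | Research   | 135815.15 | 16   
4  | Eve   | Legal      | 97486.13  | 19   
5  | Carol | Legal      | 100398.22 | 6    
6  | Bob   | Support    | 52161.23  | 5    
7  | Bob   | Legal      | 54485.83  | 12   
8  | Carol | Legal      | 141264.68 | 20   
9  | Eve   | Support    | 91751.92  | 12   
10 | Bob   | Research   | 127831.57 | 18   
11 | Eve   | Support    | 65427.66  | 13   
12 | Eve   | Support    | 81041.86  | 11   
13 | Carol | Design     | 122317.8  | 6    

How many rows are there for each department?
SELECT department, COUNT(*) as count
FROM employees
GROUP BY department

Result:
  Design: 2
  Legal: 5
  Research: 2
  Support: 4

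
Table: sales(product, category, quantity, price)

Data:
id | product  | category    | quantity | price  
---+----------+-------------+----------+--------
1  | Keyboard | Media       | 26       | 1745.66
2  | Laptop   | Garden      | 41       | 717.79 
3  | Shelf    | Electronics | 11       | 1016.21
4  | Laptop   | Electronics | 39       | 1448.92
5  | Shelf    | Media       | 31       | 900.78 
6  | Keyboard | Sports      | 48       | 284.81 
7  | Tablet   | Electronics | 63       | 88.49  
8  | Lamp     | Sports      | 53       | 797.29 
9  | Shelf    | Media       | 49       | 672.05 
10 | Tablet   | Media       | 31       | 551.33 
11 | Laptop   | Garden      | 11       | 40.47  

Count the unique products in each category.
SELECT category, COUNT(DISTINCT product)
FROM sales
GROUP BY category

Result:
  Electronics: 3 distinct
  Garden: 1 distinct
  Media: 3 distinct
  Sports: 2 distinct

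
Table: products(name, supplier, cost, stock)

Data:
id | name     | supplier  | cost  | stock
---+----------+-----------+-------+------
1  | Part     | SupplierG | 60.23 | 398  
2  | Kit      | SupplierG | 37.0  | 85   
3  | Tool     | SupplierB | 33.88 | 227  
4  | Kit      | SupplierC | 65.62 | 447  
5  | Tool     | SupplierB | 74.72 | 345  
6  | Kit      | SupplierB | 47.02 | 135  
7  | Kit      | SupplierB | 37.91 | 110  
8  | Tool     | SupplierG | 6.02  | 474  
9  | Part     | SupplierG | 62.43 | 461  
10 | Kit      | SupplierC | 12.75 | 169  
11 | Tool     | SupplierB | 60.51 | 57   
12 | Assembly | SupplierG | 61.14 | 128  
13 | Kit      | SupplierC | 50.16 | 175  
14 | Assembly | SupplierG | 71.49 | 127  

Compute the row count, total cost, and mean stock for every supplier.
SELECT supplier,
       COUNT(*) as cnt,
       SUM(cost) as total_cost,
       AVG(stock) as avg_stock
FROM products
GROUP BY supplier

Result:
  SupplierB: 5 records, 254.04 total cost, 174.80 avg stock
  SupplierC: 3 records, 128.53 total cost, 263.67 avg stock
  SupplierG: 6 records, 298.31 total cost, 278.83 avg stock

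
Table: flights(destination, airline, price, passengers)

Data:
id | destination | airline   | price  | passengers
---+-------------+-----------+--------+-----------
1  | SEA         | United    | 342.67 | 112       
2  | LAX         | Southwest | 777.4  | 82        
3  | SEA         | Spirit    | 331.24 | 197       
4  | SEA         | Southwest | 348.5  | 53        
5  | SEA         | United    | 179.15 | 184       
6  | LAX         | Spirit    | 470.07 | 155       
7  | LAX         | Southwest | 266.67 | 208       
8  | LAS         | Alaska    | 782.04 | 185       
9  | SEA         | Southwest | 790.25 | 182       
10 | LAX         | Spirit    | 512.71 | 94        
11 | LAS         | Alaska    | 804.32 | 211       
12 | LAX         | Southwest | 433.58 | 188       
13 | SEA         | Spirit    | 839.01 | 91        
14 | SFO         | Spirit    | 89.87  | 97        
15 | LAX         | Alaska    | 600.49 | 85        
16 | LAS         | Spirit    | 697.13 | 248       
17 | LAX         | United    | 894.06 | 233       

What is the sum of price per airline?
SELECT airline, SUM(price) as result
FROM flights
GROUP BY airline

Result:
  Alaska: 2186.85
  Southwest: 2616.40
  Spirit: 2940.03
  United: 1415.88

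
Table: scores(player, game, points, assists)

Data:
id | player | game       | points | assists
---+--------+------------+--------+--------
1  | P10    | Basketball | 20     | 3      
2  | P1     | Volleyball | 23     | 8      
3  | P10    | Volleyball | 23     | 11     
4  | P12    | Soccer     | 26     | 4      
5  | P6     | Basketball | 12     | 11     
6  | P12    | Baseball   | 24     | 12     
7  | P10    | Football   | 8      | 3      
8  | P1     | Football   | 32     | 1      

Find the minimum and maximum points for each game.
SELECT game, MIN(points), MAX(points)
FROM scores
GROUP BY game

Result:
  Baseball: min=24, max=24
  Basketball: min=12, max=20
  Football: min=8, max=32
  Soccer: min=26, max=26
  Volleyball: min=23, max=23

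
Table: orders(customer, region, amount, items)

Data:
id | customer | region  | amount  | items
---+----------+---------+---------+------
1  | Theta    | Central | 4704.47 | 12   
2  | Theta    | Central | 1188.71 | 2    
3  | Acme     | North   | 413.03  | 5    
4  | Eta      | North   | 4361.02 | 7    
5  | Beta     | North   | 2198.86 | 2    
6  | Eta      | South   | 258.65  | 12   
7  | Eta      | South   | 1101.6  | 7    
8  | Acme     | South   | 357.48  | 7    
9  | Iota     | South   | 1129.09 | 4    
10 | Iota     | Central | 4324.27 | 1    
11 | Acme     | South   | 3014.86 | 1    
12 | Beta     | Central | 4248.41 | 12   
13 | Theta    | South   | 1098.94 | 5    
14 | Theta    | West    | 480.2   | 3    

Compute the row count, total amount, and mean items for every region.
SELECT region,
       COUNT(*) as cnt,
       SUM(amount) as total_amount,
       AVG(items) as avg_items
FROM orders
GROUP BY region

Result:
  Central: 4 records, 14465.86 total amount, 6.75 avg items
  North: 3 records, 6972.91 total amount, 4.67 avg items
  South: 6 records, 6960.62 total amount, 6.00 avg items
  West: 1 records, 480.20 total amount, 3.00 avg items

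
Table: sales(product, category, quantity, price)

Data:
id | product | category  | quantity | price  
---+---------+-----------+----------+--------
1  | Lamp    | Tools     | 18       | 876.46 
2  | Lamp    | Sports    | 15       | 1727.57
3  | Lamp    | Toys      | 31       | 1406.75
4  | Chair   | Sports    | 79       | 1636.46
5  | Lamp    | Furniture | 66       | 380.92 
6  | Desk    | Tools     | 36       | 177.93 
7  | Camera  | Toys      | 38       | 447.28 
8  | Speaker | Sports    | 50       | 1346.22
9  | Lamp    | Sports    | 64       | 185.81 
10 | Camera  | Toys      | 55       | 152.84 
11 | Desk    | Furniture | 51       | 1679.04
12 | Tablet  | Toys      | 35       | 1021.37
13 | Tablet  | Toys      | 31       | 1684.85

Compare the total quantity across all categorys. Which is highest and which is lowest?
SELECT category, SUM(quantity)
FROM sales
GROUP BY category
ORDER BY SUM(quantity)

All groups:
  Tools: 54
  Furniture: 117
  Toys: 190
  Sports: 208

Highest: Sports (208)
Lowest: Tools (54)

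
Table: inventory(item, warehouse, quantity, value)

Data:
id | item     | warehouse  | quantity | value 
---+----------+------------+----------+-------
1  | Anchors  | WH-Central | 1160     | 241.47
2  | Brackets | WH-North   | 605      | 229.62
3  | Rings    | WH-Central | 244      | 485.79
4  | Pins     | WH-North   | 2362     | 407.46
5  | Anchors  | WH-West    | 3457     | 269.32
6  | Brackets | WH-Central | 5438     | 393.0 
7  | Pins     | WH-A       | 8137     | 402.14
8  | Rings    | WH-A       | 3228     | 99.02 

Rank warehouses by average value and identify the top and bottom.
SELECT warehouse, AVG(value)
FROM inventory
GROUP BY warehouse
ORDER BY AVG(value)

All groups:
  WH-A: 250.58
  WH-West: 269.32
  WH-North: 318.54
  WH-Central: 373.42

Highest: WH-Central (373.42)
Lowest: WH-A (250.58)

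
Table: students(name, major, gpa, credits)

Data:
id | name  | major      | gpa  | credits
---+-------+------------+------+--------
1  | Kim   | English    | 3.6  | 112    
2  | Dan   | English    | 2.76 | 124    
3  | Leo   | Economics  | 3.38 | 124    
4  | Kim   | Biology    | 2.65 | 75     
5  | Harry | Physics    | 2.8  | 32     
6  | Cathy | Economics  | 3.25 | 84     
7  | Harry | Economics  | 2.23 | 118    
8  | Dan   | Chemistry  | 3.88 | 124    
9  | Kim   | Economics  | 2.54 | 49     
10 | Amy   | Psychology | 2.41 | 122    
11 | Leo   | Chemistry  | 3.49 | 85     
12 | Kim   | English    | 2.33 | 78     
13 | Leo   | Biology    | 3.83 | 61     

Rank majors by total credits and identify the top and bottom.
SELECT major, SUM(credits)
FROM students
GROUP BY major
ORDER BY SUM(credits)

All groups:
  Physics: 32
  Psychology: 122
  Biology: 136
  Chemistry: 209
  English: 314
  Economics: 375

Highest: Economics (375)
Lowest: Physics (32)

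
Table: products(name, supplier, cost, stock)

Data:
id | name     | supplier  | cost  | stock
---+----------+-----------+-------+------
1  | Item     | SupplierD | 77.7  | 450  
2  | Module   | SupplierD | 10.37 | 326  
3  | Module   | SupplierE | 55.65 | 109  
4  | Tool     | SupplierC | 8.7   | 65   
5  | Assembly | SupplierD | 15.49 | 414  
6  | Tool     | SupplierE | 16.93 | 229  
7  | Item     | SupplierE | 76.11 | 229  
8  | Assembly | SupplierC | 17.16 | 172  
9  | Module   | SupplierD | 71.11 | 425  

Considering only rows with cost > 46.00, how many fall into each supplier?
SELECT supplier, COUNT(*)
FROM products
WHERE cost > 46.00
GROUP BY supplier

Note: WHERE filters rows before grouping.

Result:
  SupplierD: 2
  SupplierE: 2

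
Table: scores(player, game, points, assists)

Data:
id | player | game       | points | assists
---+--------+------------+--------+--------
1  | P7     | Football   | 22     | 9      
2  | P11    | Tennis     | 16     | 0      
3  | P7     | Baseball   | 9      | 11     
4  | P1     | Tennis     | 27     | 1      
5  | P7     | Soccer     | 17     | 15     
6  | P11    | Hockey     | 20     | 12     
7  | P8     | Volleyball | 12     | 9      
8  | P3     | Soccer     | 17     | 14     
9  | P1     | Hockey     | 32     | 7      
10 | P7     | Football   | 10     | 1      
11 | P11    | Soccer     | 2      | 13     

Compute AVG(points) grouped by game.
SELECT game, AVG(points) as result
FROM scores
GROUP BY game

Result:
  Baseball: 9.00
  Football: 16.00
  Hockey: 26.00
  Soccer: 12.00
  Tennis: 21.50
  Volleyball: 12.00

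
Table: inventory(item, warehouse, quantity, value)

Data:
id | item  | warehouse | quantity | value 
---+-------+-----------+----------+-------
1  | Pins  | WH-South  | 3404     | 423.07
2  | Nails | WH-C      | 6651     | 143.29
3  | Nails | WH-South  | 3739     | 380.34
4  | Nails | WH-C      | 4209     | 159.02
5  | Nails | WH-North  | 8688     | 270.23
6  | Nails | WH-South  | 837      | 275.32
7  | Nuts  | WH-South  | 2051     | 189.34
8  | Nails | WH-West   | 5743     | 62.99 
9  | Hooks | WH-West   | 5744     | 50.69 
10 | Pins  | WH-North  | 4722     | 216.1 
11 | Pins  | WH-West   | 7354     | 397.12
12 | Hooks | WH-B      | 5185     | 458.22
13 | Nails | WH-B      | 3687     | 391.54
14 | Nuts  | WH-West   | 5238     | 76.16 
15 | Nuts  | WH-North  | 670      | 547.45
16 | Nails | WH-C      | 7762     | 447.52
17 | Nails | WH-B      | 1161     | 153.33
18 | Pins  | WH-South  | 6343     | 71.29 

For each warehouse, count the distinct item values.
SELECT warehouse, COUNT(DISTINCT item)
FROM inventory
GROUP BY warehouse

Result:
  WH-B: 2 distinct
  WH-C: 1 distinct
  WH-North: 3 distinct
  WH-South: 3 distinct
  WH-West: 4 distinct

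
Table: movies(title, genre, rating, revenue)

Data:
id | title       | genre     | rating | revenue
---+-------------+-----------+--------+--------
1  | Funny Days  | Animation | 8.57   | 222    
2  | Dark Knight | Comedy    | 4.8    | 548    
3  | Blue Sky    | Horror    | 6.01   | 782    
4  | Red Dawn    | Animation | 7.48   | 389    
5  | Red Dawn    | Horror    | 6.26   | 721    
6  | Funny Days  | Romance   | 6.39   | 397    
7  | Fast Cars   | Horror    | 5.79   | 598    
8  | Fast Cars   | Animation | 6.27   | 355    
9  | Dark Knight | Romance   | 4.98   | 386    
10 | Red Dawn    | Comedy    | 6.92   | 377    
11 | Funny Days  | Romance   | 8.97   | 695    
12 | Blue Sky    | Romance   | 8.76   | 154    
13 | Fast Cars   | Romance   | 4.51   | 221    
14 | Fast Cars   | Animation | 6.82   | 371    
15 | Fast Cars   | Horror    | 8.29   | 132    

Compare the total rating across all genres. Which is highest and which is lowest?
SELECT genre, SUM(rating)
FROM movies
GROUP BY genre
ORDER BY SUM(rating)

All groups:
  Comedy: 11.72
  Horror: 26.35
  Animation: 29.14
  Romance: 33.61

Highest: Romance (33.61)
Lowest: Comedy (11.72)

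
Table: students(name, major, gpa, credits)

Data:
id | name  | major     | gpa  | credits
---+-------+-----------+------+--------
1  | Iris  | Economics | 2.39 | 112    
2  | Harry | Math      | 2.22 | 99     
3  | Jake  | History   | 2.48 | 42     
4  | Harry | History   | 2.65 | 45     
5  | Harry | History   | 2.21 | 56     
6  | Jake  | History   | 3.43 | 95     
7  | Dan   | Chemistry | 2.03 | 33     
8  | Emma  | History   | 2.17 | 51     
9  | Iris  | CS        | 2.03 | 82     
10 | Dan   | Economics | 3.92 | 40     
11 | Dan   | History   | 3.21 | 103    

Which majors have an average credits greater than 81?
SELECT major, AVG(credits)
FROM students
GROUP BY major
HAVING AVG(credits) > 81

Result:
  CS: avg=82.00
  Math: avg=99.00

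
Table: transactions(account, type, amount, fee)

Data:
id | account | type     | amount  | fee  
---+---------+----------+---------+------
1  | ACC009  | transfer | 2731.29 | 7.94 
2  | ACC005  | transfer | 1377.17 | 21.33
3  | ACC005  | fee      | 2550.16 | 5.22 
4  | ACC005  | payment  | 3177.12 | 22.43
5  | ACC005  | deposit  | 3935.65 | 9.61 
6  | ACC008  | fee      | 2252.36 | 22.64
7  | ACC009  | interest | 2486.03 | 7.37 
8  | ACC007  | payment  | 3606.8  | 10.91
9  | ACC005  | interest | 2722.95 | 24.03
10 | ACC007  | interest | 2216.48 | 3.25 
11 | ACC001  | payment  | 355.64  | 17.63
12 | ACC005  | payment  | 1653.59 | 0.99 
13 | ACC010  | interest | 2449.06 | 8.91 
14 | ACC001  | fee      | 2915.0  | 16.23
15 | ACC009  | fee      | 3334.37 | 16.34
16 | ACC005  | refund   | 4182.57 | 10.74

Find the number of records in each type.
SELECT type, COUNT(*) as count
FROM transactions
GROUP BY type

Result:
  deposit: 1
  fee: 4
  interest: 4
  payment: 4
  refund: 1
  transfer: 2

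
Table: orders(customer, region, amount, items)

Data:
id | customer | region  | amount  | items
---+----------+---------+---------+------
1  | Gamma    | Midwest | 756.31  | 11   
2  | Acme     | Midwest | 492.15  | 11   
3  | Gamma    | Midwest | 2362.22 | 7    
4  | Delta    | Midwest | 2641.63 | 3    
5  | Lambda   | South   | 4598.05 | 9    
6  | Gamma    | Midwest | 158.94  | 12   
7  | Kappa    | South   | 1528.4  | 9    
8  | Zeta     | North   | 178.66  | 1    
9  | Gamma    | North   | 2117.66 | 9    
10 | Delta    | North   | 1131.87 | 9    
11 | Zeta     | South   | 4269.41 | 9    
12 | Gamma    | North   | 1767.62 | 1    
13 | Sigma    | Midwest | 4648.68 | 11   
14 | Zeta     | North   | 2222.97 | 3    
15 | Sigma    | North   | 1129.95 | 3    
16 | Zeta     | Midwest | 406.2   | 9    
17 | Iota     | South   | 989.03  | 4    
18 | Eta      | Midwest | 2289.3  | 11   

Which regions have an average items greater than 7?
SELECT region, AVG(items)
FROM orders
GROUP BY region
HAVING AVG(items) > 7

Result:
  Midwest: avg=9.38
  South: avg=7.75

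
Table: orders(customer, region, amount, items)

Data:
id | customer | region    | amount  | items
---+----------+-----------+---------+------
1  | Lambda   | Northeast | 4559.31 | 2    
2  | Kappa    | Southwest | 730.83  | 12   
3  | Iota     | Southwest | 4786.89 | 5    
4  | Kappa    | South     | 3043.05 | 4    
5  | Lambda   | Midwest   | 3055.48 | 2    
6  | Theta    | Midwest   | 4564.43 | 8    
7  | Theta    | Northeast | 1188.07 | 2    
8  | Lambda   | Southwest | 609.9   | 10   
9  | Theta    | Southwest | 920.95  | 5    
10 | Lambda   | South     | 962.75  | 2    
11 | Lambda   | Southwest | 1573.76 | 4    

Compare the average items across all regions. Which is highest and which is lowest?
SELECT region, AVG(items)
FROM orders
GROUP BY region
ORDER BY AVG(items)

All groups:
  Northeast: 2.00
  South: 3.00
  Midwest: 5.00
  Southwest: 7.20

Highest: Southwest (7.20)
Lowest: Northeast (2.00)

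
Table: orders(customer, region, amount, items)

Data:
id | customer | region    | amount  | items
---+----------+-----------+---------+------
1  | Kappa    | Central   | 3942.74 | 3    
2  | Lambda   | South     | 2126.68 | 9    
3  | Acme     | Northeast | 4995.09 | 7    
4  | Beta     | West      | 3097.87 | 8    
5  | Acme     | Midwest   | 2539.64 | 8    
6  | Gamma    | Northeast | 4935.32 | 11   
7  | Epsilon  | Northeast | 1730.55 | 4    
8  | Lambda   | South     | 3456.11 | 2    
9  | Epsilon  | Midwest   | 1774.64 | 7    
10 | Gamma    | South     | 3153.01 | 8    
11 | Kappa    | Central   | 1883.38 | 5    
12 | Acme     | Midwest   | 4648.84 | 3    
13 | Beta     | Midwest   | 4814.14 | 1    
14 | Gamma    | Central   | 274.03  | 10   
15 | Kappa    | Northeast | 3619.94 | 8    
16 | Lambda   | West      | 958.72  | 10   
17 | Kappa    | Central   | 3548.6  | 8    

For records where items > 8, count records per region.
SELECT region, COUNT(*)
FROM orders
WHERE items > 8
GROUP BY region

Note: WHERE filters rows before grouping.

Result:
  Central: 1
  Northeast: 1
  South: 1
  West: 1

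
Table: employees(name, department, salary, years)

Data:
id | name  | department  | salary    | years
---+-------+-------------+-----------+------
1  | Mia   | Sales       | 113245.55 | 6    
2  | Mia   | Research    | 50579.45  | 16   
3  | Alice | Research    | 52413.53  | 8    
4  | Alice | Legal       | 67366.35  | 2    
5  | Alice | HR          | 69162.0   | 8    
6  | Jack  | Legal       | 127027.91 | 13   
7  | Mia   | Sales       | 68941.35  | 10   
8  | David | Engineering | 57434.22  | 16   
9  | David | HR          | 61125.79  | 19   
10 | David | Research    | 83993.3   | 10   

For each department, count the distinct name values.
SELECT department, COUNT(DISTINCT name)
FROM employees
GROUP BY department

Result:
  Engineering: 1 distinct
  HR: 2 distinct
  Legal: 2 distinct
  Research: 3 distinct
  Sales: 1 distinct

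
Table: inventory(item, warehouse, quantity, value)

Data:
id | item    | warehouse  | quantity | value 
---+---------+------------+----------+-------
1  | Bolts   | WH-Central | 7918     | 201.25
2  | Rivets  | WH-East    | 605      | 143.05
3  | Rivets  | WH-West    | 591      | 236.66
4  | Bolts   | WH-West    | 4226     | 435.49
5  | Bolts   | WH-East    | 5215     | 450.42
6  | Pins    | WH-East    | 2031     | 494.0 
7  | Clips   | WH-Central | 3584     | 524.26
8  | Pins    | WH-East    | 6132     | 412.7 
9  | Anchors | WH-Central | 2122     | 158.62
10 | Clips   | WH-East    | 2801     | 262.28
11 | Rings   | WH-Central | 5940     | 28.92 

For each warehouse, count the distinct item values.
SELECT warehouse, COUNT(DISTINCT item)
FROM inventory
GROUP BY warehouse

Result:
  WH-Central: 4 distinct
  WH-East: 4 distinct
  WH-West: 2 distinct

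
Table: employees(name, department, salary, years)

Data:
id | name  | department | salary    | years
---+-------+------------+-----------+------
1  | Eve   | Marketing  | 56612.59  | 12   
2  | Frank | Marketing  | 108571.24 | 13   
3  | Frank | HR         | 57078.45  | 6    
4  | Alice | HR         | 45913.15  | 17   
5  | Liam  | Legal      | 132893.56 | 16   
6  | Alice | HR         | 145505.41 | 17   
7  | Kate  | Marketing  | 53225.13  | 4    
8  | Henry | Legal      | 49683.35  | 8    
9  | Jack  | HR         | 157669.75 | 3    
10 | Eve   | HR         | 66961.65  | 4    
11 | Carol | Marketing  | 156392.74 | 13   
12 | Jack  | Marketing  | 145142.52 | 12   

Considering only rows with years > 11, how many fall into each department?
SELECT department, COUNT(*)
FROM employees
WHERE years > 11
GROUP BY department

Note: WHERE filters rows before grouping.

Result:
  HR: 2
  Legal: 1
  Marketing: 4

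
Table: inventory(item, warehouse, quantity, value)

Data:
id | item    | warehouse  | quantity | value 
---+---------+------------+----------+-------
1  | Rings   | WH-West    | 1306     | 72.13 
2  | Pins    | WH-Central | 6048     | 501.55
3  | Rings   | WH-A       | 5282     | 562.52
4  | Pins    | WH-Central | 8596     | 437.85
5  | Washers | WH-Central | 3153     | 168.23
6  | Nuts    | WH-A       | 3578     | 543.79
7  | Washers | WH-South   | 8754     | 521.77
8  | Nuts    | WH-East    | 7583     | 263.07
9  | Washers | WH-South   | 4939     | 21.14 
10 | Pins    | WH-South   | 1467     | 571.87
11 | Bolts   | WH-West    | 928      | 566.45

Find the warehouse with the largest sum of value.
SELECT warehouse, SUM(value) as val
FROM inventory
GROUP BY warehouse
ORDER BY val DESC
LIMIT 1

Result: WH-South with sum(value) = 1114.78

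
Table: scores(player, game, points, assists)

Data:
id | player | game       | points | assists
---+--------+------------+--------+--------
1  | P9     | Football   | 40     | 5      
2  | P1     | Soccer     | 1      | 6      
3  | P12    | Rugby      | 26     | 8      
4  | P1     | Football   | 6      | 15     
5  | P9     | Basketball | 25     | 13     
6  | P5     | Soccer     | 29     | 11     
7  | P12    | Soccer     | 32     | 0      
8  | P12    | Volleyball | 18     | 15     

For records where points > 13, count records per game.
SELECT game, COUNT(*)
FROM scores
WHERE points > 13
GROUP BY game

Note: WHERE filters rows before grouping.

Result:
  Basketball: 1
  Football: 1
  Rugby: 1
  Soccer: 2
  Volleyball: 1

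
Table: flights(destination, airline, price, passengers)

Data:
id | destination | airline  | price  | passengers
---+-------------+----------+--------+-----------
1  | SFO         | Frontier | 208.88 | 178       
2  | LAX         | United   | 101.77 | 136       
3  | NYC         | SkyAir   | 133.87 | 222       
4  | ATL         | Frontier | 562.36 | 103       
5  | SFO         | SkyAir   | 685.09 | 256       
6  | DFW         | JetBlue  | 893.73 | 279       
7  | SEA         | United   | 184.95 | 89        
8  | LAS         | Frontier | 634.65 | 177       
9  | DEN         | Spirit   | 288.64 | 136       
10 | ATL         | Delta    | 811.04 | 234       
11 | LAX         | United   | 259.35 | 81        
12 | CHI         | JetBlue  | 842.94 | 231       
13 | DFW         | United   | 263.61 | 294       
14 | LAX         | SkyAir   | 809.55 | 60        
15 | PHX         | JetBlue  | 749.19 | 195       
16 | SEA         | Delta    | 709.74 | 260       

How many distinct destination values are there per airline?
SELECT airline, COUNT(DISTINCT destination)
FROM flights
GROUP BY airline

Result:
  Delta: 2 distinct
  Frontier: 3 distinct
  JetBlue: 3 distinct
  SkyAir: 3 distinct
  Spirit: 1 distinct
  United: 3 distinct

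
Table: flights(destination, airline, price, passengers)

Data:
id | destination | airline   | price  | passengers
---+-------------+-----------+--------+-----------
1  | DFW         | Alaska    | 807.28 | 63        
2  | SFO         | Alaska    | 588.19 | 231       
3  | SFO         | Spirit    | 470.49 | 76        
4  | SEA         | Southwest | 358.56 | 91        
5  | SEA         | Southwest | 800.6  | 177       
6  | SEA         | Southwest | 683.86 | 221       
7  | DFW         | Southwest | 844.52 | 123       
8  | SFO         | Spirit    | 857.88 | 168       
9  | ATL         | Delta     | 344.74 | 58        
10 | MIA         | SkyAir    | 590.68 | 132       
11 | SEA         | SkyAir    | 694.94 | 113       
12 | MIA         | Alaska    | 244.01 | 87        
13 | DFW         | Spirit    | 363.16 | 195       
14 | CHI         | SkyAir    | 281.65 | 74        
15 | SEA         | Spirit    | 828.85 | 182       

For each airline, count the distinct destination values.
SELECT airline, COUNT(DISTINCT destination)
FROM flights
GROUP BY airline

Result:
  Alaska: 3 distinct
  Delta: 1 distinct
  SkyAir: 3 distinct
  Southwest: 2 distinct
  Spirit: 3 distinct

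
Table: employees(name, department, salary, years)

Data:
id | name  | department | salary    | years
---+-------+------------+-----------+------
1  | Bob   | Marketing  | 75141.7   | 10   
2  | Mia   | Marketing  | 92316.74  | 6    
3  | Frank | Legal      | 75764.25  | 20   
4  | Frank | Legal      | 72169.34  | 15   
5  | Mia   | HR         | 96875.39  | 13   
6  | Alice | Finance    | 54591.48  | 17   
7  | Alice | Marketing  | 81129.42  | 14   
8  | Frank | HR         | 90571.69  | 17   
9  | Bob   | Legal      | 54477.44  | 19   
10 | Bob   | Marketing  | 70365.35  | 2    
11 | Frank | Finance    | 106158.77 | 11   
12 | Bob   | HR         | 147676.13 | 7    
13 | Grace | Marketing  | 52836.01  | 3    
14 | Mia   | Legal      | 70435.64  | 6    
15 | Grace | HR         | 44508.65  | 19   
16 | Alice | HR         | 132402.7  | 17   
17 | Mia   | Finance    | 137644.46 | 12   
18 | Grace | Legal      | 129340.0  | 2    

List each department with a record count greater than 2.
SELECT department, COUNT(*) as cnt
FROM employees
GROUP BY department
HAVING COUNT(*) > 2

Result:
  Finance: 3
  HR: 5
  Legal: 5
  Marketing: 5

Note: HAVING filters groups after aggregation, WHERE filters rows before.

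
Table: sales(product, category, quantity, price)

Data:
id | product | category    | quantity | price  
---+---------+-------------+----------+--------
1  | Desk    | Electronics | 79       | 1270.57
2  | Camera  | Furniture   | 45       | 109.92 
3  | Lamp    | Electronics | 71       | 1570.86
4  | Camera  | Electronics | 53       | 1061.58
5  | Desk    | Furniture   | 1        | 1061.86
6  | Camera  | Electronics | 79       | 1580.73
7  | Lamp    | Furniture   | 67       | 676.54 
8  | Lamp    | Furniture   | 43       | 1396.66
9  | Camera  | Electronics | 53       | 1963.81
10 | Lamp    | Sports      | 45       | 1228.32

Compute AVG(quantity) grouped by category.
SELECT category, AVG(quantity) as result
FROM sales
GROUP BY category

Result:
  Electronics: 67.00
  Furniture: 39.00
  Sports: 45.00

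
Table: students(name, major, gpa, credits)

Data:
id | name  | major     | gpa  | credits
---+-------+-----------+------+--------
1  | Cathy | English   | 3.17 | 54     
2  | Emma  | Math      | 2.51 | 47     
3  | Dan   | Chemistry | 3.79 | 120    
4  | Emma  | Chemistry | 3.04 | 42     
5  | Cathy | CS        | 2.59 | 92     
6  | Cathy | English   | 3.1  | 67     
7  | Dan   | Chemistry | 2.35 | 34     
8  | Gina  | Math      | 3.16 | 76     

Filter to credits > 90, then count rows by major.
SELECT major, COUNT(*)
FROM students
WHERE credits > 90
GROUP BY major

Note: WHERE filters rows before grouping.

Result:
  CS: 1
  Chemistry: 1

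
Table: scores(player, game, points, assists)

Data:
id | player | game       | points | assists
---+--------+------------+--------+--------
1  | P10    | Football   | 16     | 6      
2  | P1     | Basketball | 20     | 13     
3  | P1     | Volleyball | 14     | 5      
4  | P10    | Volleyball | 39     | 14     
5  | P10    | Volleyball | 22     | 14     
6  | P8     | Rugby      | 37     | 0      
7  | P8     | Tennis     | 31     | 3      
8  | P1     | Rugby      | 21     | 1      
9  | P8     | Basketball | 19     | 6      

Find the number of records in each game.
SELECT game, COUNT(*) as count
FROM scores
GROUP BY game

Result:
  Basketball: 2
  Football: 1
  Rugby: 2
  Tennis: 1
  Volleyball: 3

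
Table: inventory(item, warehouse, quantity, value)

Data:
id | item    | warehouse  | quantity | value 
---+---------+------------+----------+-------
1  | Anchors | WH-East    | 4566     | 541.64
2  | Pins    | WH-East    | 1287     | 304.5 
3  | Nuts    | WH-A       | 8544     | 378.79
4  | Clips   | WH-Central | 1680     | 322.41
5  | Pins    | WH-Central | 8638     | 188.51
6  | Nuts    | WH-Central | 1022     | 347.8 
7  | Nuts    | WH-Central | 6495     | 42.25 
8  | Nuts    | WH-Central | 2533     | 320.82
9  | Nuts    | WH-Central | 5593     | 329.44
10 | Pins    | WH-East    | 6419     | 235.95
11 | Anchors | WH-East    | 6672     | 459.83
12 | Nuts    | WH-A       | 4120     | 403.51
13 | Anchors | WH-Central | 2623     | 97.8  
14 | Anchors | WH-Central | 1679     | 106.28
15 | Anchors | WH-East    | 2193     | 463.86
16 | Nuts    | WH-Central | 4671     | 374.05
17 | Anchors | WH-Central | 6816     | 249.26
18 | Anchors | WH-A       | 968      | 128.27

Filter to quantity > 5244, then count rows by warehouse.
SELECT warehouse, COUNT(*)
FROM inventory
WHERE quantity > 5244
GROUP BY warehouse

Note: WHERE filters rows before grouping.

Result:
  WH-A: 1
  WH-Central: 4
  WH-East: 2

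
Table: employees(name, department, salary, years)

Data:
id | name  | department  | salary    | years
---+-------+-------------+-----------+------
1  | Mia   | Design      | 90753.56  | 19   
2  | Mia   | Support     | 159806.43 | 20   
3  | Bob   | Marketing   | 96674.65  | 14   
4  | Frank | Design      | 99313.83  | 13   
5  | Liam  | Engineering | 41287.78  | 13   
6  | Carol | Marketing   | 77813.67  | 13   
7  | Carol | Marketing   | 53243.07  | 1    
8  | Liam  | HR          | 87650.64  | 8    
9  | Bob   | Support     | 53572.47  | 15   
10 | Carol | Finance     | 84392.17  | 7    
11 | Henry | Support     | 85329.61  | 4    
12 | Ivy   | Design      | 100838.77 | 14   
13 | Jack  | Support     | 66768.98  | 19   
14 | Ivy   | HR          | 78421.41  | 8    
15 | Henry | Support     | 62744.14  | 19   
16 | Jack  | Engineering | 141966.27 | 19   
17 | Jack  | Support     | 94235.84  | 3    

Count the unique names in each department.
SELECT department, COUNT(DISTINCT name)
FROM employees
GROUP BY department

Result:
  Design: 3 distinct
  Engineering: 2 distinct
  Finance: 1 distinct
  HR: 2 distinct
  Marketing: 2 distinct
  Support: 4 distinct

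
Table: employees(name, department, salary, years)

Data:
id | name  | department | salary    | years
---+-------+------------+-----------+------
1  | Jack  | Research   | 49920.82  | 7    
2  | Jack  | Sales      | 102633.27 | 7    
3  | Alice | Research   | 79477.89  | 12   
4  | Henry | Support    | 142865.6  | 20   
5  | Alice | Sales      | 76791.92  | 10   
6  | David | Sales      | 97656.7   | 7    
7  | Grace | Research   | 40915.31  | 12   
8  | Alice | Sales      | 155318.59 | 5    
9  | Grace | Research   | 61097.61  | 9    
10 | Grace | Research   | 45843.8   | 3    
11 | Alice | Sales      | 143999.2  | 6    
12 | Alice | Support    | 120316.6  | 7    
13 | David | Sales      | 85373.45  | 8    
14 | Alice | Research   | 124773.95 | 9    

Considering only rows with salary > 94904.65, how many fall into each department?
SELECT department, COUNT(*)
FROM employees
WHERE salary > 94904.65
GROUP BY department

Note: WHERE filters rows before grouping.

Result:
  Research: 1
  Sales: 4
  Support: 2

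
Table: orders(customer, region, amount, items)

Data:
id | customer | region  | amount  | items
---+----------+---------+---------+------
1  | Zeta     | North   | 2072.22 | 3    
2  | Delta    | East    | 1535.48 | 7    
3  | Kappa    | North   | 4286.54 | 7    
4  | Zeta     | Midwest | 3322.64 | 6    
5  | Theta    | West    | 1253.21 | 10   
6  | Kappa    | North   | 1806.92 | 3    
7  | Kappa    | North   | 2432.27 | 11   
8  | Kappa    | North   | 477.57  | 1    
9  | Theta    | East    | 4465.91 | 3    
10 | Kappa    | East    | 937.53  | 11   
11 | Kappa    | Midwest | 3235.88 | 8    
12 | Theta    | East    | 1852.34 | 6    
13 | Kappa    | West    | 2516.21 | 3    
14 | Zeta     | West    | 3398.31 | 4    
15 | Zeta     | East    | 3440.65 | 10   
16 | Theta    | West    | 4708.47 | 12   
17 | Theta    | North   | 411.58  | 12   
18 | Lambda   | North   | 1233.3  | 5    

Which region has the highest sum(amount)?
SELECT region, SUM(amount) as val
FROM orders
GROUP BY region
ORDER BY val DESC
LIMIT 1

Result: North with sum(amount) = 12720.40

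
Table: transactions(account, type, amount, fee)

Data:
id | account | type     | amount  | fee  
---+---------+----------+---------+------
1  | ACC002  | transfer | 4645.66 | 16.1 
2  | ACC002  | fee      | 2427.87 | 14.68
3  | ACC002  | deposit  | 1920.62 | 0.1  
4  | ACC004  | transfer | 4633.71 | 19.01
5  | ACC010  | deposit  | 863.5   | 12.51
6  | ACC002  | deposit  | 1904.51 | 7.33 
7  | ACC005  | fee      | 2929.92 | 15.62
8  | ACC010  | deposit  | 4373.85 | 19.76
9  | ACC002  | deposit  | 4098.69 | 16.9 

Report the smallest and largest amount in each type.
SELECT type, MIN(amount), MAX(amount)
FROM transactions
GROUP BY type

Result:
  deposit: min=863.50, max=4373.85
  fee: min=2427.87, max=2929.92
  transfer: min=4633.71, max=4645.66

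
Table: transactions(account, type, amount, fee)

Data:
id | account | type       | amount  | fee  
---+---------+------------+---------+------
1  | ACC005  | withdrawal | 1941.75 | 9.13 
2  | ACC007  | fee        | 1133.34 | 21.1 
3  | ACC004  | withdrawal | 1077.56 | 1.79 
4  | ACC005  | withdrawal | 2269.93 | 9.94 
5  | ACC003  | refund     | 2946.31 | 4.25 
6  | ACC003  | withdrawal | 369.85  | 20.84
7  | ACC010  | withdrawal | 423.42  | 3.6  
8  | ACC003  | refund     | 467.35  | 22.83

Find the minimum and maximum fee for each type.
SELECT type, MIN(fee), MAX(fee)
FROM transactions
GROUP BY type

Result:
  fee: min=21.10, max=21.10
  refund: min=4.25, max=22.83
  withdrawal: min=1.79, max=20.84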